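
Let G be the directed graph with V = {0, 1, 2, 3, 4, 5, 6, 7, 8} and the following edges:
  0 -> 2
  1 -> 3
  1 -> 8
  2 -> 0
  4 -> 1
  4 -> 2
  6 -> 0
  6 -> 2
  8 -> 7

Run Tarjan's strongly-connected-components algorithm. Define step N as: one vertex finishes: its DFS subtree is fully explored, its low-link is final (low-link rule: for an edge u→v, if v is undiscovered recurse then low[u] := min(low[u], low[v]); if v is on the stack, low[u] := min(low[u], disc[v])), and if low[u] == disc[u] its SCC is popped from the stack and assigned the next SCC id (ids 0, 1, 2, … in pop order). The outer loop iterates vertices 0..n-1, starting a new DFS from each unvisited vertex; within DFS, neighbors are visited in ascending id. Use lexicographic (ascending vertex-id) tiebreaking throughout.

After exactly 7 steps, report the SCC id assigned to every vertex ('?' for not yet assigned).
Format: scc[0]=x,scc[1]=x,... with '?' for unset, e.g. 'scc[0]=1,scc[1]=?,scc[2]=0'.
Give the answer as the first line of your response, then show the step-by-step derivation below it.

scc[0]=0,scc[1]=4,scc[2]=0,scc[3]=1,scc[4]=5,scc[5]=?,scc[6]=?,scc[7]=2,scc[8]=3

step 1: low=(low[0]=0,low[1]=?,low[2]=0,low[3]=?,low[4]=?,low[5]=?,low[6]=?,low[7]=?,low[8]=?); scc=(scc[0]=?,scc[1]=?,scc[2]=?,scc[3]=?,scc[4]=?,scc[5]=?,scc[6]=?,scc[7]=?,scc[8]=?)
step 2: low=(low[0]=0,low[1]=?,low[2]=0,low[3]=?,low[4]=?,low[5]=?,low[6]=?,low[7]=?,low[8]=?); scc=(scc[0]=0,scc[1]=?,scc[2]=0,scc[3]=?,scc[4]=?,scc[5]=?,scc[6]=?,scc[7]=?,scc[8]=?)
step 3: low=(low[0]=0,low[1]=2,low[2]=0,low[3]=3,low[4]=?,low[5]=?,low[6]=?,low[7]=?,low[8]=?); scc=(scc[0]=0,scc[1]=?,scc[2]=0,scc[3]=1,scc[4]=?,scc[5]=?,scc[6]=?,scc[7]=?,scc[8]=?)
step 4: low=(low[0]=0,low[1]=2,low[2]=0,low[3]=3,low[4]=?,low[5]=?,low[6]=?,low[7]=5,low[8]=4); scc=(scc[0]=0,scc[1]=?,scc[2]=0,scc[3]=1,scc[4]=?,scc[5]=?,scc[6]=?,scc[7]=2,scc[8]=?)
step 5: low=(low[0]=0,low[1]=2,low[2]=0,low[3]=3,low[4]=?,low[5]=?,low[6]=?,low[7]=5,low[8]=4); scc=(scc[0]=0,scc[1]=?,scc[2]=0,scc[3]=1,scc[4]=?,scc[5]=?,scc[6]=?,scc[7]=2,scc[8]=3)
step 6: low=(low[0]=0,low[1]=2,low[2]=0,low[3]=3,low[4]=?,low[5]=?,low[6]=?,low[7]=5,low[8]=4); scc=(scc[0]=0,scc[1]=4,scc[2]=0,scc[3]=1,scc[4]=?,scc[5]=?,scc[6]=?,scc[7]=2,scc[8]=3)
step 7: low=(low[0]=0,low[1]=2,low[2]=0,low[3]=3,low[4]=6,low[5]=?,low[6]=?,low[7]=5,low[8]=4); scc=(scc[0]=0,scc[1]=4,scc[2]=0,scc[3]=1,scc[4]=5,scc[5]=?,scc[6]=?,scc[7]=2,scc[8]=3)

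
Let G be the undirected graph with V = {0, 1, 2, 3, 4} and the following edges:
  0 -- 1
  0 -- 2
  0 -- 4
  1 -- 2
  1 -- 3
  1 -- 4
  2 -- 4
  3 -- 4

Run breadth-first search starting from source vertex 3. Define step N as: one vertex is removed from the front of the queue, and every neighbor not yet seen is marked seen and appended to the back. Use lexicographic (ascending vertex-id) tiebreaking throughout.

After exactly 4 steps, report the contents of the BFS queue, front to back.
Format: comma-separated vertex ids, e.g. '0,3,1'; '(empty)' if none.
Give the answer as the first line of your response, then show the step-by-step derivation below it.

2

step 1: dequeue 3; queue=[1,4]; order=3
step 2: dequeue 1; queue=[4,0,2]; order=3,1
step 3: dequeue 4; queue=[0,2]; order=3,1,4
step 4: dequeue 0; queue=[2]; order=3,1,4,0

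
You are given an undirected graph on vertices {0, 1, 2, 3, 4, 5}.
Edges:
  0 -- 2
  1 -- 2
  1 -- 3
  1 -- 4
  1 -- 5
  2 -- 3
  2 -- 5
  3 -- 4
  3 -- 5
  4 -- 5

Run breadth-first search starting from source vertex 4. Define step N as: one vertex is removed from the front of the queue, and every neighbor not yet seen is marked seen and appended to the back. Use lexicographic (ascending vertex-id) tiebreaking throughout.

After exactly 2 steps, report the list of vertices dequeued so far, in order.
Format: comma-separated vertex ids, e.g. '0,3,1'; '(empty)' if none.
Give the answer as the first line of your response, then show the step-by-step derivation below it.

4,1

step 1: dequeue 4; queue=[1,3,5]; order=4
step 2: dequeue 1; queue=[3,5,2]; order=4,1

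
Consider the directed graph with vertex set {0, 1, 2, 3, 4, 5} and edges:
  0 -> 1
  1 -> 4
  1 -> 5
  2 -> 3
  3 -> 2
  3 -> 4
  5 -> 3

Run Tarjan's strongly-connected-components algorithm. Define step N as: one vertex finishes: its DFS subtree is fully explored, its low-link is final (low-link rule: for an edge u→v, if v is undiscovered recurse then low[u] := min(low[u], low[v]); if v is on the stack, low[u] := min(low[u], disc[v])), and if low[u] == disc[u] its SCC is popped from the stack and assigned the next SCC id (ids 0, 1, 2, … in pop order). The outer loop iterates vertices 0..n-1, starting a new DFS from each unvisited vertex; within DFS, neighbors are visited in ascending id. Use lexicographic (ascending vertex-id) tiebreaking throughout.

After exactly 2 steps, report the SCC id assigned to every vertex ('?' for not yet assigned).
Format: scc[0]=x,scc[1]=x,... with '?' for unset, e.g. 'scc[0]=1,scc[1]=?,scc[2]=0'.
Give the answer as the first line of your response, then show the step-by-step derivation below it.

scc[0]=?,scc[1]=?,scc[2]=?,scc[3]=?,scc[4]=0,scc[5]=?

step 1: low=(low[0]=0,low[1]=1,low[2]=?,low[3]=?,low[4]=2,low[5]=?); scc=(scc[0]=?,scc[1]=?,scc[2]=?,scc[3]=?,scc[4]=0,scc[5]=?)
step 2: low=(low[0]=0,low[1]=1,low[2]=4,low[3]=4,low[4]=2,low[5]=3); scc=(scc[0]=?,scc[1]=?,scc[2]=?,scc[3]=?,scc[4]=0,scc[5]=?)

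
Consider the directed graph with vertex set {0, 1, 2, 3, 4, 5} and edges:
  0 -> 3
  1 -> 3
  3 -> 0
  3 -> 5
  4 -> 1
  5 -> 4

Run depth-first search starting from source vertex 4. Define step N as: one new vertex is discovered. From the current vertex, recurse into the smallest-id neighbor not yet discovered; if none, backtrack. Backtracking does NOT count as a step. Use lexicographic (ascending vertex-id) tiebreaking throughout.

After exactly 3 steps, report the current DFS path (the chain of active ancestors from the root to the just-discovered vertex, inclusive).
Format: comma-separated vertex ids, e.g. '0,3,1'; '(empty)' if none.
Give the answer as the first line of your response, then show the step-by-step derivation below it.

4,1,3

step 1: discover 4; path=4; order=4
step 2: discover 1; path=4>1; order=4,1
step 3: discover 3; path=4>1>3; order=4,1,3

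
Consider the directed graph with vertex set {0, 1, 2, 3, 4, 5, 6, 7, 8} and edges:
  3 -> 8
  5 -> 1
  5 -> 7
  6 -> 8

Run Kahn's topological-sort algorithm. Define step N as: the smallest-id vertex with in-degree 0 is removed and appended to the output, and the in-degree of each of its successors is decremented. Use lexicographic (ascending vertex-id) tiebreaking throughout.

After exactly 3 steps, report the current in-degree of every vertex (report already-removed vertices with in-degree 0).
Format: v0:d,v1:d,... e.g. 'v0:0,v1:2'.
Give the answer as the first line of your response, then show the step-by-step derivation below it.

v0:0,v1:1,v2:0,v3:0,v4:0,v5:0,v6:0,v7:1,v8:1

step 1: output 0; order=[0]; indeg=(0,1,0,0,0,0,0,1,2)
step 2: output 2; order=[0,2]; indeg=(0,1,0,0,0,0,0,1,2)
step 3: output 3; order=[0,2,3]; indeg=(0,1,0,0,0,0,0,1,1)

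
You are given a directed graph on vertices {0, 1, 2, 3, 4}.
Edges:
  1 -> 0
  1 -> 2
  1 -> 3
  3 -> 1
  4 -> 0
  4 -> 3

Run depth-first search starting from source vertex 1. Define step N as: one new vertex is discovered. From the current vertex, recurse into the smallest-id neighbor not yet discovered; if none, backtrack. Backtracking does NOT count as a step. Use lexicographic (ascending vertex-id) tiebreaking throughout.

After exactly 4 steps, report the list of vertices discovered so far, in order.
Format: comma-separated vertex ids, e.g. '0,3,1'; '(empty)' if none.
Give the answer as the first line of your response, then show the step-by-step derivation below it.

1,0,2,3

step 1: discover 1; path=1; order=1
step 2: discover 0; path=1>0; order=1,0
step 3: discover 2; path=1>2; order=1,0,2
step 4: discover 3; path=1>3; order=1,0,2,3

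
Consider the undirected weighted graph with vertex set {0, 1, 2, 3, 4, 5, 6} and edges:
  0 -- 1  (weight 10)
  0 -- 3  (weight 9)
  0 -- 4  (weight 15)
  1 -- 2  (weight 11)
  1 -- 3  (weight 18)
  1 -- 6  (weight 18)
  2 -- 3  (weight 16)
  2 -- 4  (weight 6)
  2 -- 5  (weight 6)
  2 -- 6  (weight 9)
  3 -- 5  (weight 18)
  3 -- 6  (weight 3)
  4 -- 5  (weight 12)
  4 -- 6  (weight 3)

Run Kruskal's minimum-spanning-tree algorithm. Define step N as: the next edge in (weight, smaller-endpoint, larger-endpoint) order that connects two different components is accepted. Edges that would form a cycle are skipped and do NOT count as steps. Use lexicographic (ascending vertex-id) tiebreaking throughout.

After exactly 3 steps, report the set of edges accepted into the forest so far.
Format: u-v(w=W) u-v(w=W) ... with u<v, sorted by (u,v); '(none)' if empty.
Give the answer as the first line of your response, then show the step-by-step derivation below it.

2-4(w=6) 3-6(w=3) 4-6(w=3)

step 1: add edge 3-6 (w=3); MST = {3-6(w=3)}
step 2: add edge 4-6 (w=3); MST = {3-6(w=3) 4-6(w=3)}
step 3: add edge 2-4 (w=6); MST = {2-4(w=6) 3-6(w=3) 4-6(w=3)}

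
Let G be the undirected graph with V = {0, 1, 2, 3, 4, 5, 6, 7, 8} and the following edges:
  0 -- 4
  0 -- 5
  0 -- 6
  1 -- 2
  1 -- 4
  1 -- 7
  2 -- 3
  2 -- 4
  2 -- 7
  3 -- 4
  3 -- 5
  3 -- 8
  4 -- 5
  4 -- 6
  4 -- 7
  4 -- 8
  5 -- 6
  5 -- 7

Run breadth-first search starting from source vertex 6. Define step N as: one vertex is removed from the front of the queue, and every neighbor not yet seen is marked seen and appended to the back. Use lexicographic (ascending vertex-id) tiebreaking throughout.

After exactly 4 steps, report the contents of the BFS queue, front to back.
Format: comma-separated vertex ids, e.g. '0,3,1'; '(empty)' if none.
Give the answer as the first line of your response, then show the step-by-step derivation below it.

1,2,3,7,8

step 1: dequeue 6; queue=[0,4,5]; order=6
step 2: dequeue 0; queue=[4,5]; order=6,0
step 3: dequeue 4; queue=[5,1,2,3,7,8]; order=6,0,4
step 4: dequeue 5; queue=[1,2,3,7,8]; order=6,0,4,5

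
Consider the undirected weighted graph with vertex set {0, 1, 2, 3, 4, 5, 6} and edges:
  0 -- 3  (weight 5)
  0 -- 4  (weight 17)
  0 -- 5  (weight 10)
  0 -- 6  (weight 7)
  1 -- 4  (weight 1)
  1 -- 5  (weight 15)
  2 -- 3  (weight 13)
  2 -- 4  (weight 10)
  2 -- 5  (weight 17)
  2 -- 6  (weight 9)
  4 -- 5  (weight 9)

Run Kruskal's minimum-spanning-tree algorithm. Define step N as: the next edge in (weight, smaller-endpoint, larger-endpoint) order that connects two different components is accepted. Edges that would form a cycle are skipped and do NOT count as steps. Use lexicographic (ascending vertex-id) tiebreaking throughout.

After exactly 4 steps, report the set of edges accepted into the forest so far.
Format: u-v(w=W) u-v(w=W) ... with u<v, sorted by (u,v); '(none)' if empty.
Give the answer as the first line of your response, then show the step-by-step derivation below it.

0-3(w=5) 0-6(w=7) 1-4(w=1) 2-6(w=9)

step 1: add edge 1-4 (w=1); MST = {1-4(w=1)}
step 2: add edge 0-3 (w=5); MST = {0-3(w=5) 1-4(w=1)}
step 3: add edge 0-6 (w=7); MST = {0-3(w=5) 0-6(w=7) 1-4(w=1)}
step 4: add edge 2-6 (w=9); MST = {0-3(w=5) 0-6(w=7) 1-4(w=1) 2-6(w=9)}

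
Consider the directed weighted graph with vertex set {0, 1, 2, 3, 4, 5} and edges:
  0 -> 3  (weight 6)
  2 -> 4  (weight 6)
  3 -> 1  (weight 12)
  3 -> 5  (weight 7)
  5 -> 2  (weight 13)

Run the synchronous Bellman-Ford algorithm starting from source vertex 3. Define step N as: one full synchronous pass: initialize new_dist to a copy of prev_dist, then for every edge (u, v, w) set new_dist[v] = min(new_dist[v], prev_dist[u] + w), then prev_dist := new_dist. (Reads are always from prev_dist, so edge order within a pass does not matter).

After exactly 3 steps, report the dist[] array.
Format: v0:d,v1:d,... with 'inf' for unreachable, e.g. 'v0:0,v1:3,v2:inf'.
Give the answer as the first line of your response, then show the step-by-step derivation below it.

v0:inf,v1:12,v2:20,v3:0,v4:26,v5:7

step 1: dist = v0:inf,v1:12,v2:inf,v3:0,v4:inf,v5:7
step 2: dist = v0:inf,v1:12,v2:20,v3:0,v4:inf,v5:7
step 3: dist = v0:inf,v1:12,v2:20,v3:0,v4:26,v5:7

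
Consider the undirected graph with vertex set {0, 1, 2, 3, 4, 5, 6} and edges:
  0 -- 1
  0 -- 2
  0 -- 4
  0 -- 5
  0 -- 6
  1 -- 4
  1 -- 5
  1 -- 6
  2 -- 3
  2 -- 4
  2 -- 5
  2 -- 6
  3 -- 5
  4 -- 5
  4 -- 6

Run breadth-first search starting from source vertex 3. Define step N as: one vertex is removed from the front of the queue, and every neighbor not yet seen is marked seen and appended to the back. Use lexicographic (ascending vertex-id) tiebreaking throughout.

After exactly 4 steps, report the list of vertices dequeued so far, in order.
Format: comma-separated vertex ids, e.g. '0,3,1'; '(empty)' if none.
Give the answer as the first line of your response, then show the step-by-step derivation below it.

3,2,5,0

step 1: dequeue 3; queue=[2,5]; order=3
step 2: dequeue 2; queue=[5,0,4,6]; order=3,2
step 3: dequeue 5; queue=[0,4,6,1]; order=3,2,5
step 4: dequeue 0; queue=[4,6,1]; order=3,2,5,0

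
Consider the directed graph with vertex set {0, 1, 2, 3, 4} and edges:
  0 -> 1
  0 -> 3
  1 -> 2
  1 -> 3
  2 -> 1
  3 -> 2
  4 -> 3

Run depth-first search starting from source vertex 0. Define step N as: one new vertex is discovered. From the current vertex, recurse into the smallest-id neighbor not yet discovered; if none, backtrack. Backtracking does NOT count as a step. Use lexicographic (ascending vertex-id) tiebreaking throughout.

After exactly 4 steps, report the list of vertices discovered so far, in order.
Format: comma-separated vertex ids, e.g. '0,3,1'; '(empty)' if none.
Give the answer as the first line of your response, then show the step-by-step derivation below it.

0,1,2,3

step 1: discover 0; path=0; order=0
step 2: discover 1; path=0>1; order=0,1
step 3: discover 2; path=0>1>2; order=0,1,2
step 4: discover 3; path=0>1>3; order=0,1,2,3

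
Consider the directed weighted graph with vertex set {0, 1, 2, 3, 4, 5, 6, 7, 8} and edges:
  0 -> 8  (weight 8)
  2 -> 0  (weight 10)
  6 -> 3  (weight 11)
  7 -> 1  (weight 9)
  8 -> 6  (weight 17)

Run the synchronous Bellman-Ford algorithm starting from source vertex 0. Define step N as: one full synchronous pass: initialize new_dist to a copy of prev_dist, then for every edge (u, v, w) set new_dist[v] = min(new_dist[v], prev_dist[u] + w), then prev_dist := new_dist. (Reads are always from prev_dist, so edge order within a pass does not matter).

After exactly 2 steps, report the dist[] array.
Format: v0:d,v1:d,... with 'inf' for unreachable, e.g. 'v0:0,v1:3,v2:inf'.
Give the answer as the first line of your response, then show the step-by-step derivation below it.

v0:0,v1:inf,v2:inf,v3:inf,v4:inf,v5:inf,v6:25,v7:inf,v8:8

step 1: dist = v0:0,v1:inf,v2:inf,v3:inf,v4:inf,v5:inf,v6:inf,v7:inf,v8:8
step 2: dist = v0:0,v1:inf,v2:inf,v3:inf,v4:inf,v5:inf,v6:25,v7:inf,v8:8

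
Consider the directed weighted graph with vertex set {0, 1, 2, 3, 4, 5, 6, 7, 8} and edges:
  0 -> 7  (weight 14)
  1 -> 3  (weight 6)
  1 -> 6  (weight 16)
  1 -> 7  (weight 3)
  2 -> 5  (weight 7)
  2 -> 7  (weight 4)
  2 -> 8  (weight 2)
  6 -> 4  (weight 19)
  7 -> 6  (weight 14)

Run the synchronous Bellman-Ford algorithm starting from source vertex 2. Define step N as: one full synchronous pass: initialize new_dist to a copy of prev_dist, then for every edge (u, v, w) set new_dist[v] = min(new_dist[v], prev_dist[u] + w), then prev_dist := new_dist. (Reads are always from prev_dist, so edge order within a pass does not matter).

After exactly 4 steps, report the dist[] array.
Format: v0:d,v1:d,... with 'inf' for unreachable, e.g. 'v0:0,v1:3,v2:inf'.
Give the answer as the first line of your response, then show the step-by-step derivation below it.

v0:inf,v1:inf,v2:0,v3:inf,v4:37,v5:7,v6:18,v7:4,v8:2

step 1: dist = v0:inf,v1:inf,v2:0,v3:inf,v4:inf,v5:7,v6:inf,v7:4,v8:2
step 2: dist = v0:inf,v1:inf,v2:0,v3:inf,v4:inf,v5:7,v6:18,v7:4,v8:2
step 3: dist = v0:inf,v1:inf,v2:0,v3:inf,v4:37,v5:7,v6:18,v7:4,v8:2
step 4: dist = v0:inf,v1:inf,v2:0,v3:inf,v4:37,v5:7,v6:18,v7:4,v8:2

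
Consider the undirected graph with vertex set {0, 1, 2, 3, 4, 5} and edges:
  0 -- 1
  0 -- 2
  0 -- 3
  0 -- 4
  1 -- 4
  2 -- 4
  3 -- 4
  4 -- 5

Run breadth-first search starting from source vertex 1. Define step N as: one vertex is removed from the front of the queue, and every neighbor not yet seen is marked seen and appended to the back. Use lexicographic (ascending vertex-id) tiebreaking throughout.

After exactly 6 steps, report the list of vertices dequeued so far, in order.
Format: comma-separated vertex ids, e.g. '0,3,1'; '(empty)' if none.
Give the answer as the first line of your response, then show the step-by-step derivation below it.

1,0,4,2,3,5

step 1: dequeue 1; queue=[0,4]; order=1
step 2: dequeue 0; queue=[4,2,3]; order=1,0
step 3: dequeue 4; queue=[2,3,5]; order=1,0,4
step 4: dequeue 2; queue=[3,5]; order=1,0,4,2
step 5: dequeue 3; queue=[5]; order=1,0,4,2,3
step 6: dequeue 5; queue=[(empty)]; order=1,0,4,2,3,5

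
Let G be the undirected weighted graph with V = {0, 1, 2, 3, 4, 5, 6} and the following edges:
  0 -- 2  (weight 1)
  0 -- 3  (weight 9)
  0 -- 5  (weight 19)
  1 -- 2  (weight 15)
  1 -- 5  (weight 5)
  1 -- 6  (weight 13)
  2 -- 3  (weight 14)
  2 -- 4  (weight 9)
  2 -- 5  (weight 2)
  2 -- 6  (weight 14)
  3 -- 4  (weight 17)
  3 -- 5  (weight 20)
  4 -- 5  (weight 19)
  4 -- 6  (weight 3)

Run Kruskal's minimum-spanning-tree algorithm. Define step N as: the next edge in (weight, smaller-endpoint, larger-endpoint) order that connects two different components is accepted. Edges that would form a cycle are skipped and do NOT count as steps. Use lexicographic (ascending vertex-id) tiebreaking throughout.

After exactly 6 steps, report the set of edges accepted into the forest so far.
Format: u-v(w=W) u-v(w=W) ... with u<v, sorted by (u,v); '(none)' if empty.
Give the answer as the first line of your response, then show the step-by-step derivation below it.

0-2(w=1) 0-3(w=9) 1-5(w=5) 2-4(w=9) 2-5(w=2) 4-6(w=3)

step 1: add edge 0-2 (w=1); MST = {0-2(w=1)}
step 2: add edge 2-5 (w=2); MST = {0-2(w=1) 2-5(w=2)}
step 3: add edge 4-6 (w=3); MST = {0-2(w=1) 2-5(w=2) 4-6(w=3)}
step 4: add edge 1-5 (w=5); MST = {0-2(w=1) 1-5(w=5) 2-5(w=2) 4-6(w=3)}
step 5: add edge 0-3 (w=9); MST = {0-2(w=1) 0-3(w=9) 1-5(w=5) 2-5(w=2) 4-6(w=3)}
step 6: add edge 2-4 (w=9); MST = {0-2(w=1) 0-3(w=9) 1-5(w=5) 2-4(w=9) 2-5(w=2) 4-6(w=3)}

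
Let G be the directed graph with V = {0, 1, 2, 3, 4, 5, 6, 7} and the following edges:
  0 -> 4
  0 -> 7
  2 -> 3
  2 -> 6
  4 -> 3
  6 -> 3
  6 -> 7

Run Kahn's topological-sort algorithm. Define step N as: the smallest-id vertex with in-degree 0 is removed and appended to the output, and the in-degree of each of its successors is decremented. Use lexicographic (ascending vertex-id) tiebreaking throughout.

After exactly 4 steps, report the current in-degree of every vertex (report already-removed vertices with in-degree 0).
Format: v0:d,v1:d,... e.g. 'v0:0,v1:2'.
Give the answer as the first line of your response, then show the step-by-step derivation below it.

v0:0,v1:0,v2:0,v3:1,v4:0,v5:0,v6:0,v7:1

step 1: output 0; order=[0]; indeg=(0,0,0,3,0,0,1,1)
step 2: output 1; order=[0,1]; indeg=(0,0,0,3,0,0,1,1)
step 3: output 2; order=[0,1,2]; indeg=(0,0,0,2,0,0,0,1)
step 4: output 4; order=[0,1,2,4]; indeg=(0,0,0,1,0,0,0,1)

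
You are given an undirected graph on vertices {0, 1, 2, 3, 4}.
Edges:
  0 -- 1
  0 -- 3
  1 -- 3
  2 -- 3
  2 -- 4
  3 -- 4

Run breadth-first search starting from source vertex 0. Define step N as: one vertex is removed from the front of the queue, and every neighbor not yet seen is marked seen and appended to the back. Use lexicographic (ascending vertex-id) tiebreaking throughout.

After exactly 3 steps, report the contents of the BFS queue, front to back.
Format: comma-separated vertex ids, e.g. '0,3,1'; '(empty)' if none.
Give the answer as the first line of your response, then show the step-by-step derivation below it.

2,4

step 1: dequeue 0; queue=[1,3]; order=0
step 2: dequeue 1; queue=[3]; order=0,1
step 3: dequeue 3; queue=[2,4]; order=0,1,3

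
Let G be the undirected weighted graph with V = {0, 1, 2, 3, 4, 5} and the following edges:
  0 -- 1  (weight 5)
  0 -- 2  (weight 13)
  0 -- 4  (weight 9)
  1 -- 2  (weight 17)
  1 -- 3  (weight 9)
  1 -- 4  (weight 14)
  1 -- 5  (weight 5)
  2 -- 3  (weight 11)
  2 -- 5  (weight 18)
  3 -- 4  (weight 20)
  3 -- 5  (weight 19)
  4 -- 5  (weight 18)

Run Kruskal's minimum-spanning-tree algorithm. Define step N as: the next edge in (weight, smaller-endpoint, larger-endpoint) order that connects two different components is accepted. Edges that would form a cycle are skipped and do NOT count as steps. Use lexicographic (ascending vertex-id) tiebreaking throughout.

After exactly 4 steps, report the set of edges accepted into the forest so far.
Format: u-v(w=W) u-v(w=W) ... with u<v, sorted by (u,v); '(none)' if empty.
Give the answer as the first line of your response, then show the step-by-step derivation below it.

0-1(w=5) 0-4(w=9) 1-3(w=9) 1-5(w=5)

step 1: add edge 0-1 (w=5); MST = {0-1(w=5)}
step 2: add edge 1-5 (w=5); MST = {0-1(w=5) 1-5(w=5)}
step 3: add edge 0-4 (w=9); MST = {0-1(w=5) 0-4(w=9) 1-5(w=5)}
step 4: add edge 1-3 (w=9); MST = {0-1(w=5) 0-4(w=9) 1-3(w=9) 1-5(w=5)}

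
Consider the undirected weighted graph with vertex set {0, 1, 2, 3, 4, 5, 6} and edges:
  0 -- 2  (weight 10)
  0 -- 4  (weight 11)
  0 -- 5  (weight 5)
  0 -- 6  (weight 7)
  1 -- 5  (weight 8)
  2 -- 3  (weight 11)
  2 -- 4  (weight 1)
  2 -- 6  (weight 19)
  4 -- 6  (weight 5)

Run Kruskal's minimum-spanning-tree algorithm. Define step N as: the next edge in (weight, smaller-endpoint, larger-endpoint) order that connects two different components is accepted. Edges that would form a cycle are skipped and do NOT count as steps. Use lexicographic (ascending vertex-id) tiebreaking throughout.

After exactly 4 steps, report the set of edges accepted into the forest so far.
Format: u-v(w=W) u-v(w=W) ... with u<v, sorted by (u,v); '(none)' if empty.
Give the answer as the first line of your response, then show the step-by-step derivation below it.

0-5(w=5) 0-6(w=7) 2-4(w=1) 4-6(w=5)

step 1: add edge 2-4 (w=1); MST = {2-4(w=1)}
step 2: add edge 0-5 (w=5); MST = {0-5(w=5) 2-4(w=1)}
step 3: add edge 4-6 (w=5); MST = {0-5(w=5) 2-4(w=1) 4-6(w=5)}
step 4: add edge 0-6 (w=7); MST = {0-5(w=5) 0-6(w=7) 2-4(w=1) 4-6(w=5)}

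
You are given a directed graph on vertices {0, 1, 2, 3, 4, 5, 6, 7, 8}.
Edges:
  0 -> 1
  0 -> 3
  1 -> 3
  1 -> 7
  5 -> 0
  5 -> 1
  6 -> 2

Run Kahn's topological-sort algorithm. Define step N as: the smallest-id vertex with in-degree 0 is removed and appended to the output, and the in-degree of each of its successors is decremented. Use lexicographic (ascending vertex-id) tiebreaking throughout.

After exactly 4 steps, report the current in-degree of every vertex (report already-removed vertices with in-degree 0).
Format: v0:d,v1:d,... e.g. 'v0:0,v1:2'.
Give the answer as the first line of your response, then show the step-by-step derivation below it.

v0:0,v1:0,v2:1,v3:0,v4:0,v5:0,v6:0,v7:0,v8:0

step 1: output 4; order=[4]; indeg=(1,2,1,2,0,0,0,1,0)
step 2: output 5; order=[4,5]; indeg=(0,1,1,2,0,0,0,1,0)
step 3: output 0; order=[4,5,0]; indeg=(0,0,1,1,0,0,0,1,0)
step 4: output 1; order=[4,5,0,1]; indeg=(0,0,1,0,0,0,0,0,0)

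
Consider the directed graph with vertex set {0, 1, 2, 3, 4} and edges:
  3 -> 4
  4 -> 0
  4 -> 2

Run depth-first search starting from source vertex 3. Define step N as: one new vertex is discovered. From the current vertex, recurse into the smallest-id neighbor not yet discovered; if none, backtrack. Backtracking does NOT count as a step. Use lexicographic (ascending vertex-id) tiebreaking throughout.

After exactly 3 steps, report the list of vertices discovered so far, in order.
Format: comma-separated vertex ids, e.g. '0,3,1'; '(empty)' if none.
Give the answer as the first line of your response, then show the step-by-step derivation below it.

3,4,0

step 1: discover 3; path=3; order=3
step 2: discover 4; path=3>4; order=3,4
step 3: discover 0; path=3>4>0; order=3,4,0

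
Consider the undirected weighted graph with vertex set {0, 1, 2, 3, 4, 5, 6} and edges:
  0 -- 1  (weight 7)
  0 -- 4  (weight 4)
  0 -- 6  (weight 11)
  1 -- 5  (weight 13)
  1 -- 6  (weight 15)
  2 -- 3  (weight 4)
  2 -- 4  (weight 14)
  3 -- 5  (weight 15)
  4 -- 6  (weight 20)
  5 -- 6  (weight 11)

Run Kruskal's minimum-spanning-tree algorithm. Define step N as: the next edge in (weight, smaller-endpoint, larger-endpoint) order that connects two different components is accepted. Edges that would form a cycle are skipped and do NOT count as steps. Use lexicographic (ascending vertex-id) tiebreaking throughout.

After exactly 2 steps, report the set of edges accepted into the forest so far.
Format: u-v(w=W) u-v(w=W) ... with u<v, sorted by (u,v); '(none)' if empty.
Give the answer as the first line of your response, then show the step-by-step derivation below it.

0-4(w=4) 2-3(w=4)

step 1: add edge 0-4 (w=4); MST = {0-4(w=4)}
step 2: add edge 2-3 (w=4); MST = {0-4(w=4) 2-3(w=4)}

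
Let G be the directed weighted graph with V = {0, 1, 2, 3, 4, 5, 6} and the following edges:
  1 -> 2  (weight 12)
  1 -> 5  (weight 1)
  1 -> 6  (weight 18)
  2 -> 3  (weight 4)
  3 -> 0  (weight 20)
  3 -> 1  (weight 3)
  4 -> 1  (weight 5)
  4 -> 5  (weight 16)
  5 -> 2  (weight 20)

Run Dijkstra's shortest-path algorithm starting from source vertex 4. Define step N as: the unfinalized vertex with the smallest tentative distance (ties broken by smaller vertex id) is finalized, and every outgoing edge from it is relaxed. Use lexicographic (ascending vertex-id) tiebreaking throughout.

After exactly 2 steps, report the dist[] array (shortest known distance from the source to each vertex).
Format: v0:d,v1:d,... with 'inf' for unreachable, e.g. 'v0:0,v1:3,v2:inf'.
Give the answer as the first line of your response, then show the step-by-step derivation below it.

v0:inf,v1:5,v2:17,v3:inf,v4:0,v5:6,v6:23

step 1: dist = v0:inf,v1:5,v2:inf,v3:inf,v4:0,v5:16,v6:inf
step 2: dist = v0:inf,v1:5,v2:17,v3:inf,v4:0,v5:6,v6:23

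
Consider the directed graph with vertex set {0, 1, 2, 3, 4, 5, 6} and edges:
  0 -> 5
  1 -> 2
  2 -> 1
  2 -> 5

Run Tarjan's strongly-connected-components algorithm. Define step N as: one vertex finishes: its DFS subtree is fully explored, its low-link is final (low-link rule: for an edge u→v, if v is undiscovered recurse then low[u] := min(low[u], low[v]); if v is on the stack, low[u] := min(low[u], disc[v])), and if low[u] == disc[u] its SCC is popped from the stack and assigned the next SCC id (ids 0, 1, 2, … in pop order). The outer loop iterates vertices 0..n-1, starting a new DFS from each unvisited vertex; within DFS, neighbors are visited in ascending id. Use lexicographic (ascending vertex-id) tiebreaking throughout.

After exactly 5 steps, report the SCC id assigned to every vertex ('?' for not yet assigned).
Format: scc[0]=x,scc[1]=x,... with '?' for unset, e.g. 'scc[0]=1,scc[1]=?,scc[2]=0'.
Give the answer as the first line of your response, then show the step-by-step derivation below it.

scc[0]=1,scc[1]=2,scc[2]=2,scc[3]=3,scc[4]=?,scc[5]=0,scc[6]=?

step 1: low=(low[0]=0,low[1]=?,low[2]=?,low[3]=?,low[4]=?,low[5]=1,low[6]=?); scc=(scc[0]=?,scc[1]=?,scc[2]=?,scc[3]=?,scc[4]=?,scc[5]=0,scc[6]=?)
step 2: low=(low[0]=0,low[1]=?,low[2]=?,low[3]=?,low[4]=?,low[5]=1,low[6]=?); scc=(scc[0]=1,scc[1]=?,scc[2]=?,scc[3]=?,scc[4]=?,scc[5]=0,scc[6]=?)
step 3: low=(low[0]=0,low[1]=2,low[2]=2,low[3]=?,low[4]=?,low[5]=1,low[6]=?); scc=(scc[0]=1,scc[1]=?,scc[2]=?,scc[3]=?,scc[4]=?,scc[5]=0,scc[6]=?)
step 4: low=(low[0]=0,low[1]=2,low[2]=2,low[3]=?,low[4]=?,low[5]=1,low[6]=?); scc=(scc[0]=1,scc[1]=2,scc[2]=2,scc[3]=?,scc[4]=?,scc[5]=0,scc[6]=?)
step 5: low=(low[0]=0,low[1]=2,low[2]=2,low[3]=4,low[4]=?,low[5]=1,low[6]=?); scc=(scc[0]=1,scc[1]=2,scc[2]=2,scc[3]=3,scc[4]=?,scc[5]=0,scc[6]=?)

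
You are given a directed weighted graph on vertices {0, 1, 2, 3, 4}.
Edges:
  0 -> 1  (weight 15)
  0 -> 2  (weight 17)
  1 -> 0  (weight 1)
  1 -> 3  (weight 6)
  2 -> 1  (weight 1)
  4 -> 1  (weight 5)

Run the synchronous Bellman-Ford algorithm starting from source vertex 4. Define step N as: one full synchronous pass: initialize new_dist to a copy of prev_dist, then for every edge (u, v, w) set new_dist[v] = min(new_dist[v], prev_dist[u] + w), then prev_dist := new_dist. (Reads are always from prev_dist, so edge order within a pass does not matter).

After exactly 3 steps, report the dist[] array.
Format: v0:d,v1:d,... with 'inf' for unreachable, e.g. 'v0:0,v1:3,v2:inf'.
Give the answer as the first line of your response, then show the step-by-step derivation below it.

v0:6,v1:5,v2:23,v3:11,v4:0

step 1: dist = v0:inf,v1:5,v2:inf,v3:inf,v4:0
step 2: dist = v0:6,v1:5,v2:inf,v3:11,v4:0
step 3: dist = v0:6,v1:5,v2:23,v3:11,v4:0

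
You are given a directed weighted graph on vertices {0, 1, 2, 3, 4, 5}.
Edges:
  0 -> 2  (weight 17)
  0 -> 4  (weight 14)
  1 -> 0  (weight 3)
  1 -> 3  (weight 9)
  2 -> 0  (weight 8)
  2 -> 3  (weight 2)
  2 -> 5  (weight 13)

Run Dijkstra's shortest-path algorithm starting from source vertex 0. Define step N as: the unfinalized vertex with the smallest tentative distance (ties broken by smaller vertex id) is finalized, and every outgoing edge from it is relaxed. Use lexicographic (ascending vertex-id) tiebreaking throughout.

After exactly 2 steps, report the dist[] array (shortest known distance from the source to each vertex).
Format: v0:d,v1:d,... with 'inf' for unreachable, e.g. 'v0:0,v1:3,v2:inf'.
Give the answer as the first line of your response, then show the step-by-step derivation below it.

v0:0,v1:inf,v2:17,v3:inf,v4:14,v5:inf

step 1: dist = v0:0,v1:inf,v2:17,v3:inf,v4:14,v5:inf
step 2: dist = v0:0,v1:inf,v2:17,v3:inf,v4:14,v5:inf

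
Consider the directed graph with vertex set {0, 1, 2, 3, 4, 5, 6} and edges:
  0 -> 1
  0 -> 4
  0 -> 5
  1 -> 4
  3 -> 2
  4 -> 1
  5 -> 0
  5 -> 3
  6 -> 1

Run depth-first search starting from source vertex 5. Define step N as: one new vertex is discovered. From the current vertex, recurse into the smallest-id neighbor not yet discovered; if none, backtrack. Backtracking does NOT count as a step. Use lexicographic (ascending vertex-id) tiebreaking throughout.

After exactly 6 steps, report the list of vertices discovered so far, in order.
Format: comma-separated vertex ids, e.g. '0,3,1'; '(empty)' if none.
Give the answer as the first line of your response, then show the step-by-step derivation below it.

5,0,1,4,3,2

step 1: discover 5; path=5; order=5
step 2: discover 0; path=5>0; order=5,0
step 3: discover 1; path=5>0>1; order=5,0,1
step 4: discover 4; path=5>0>1>4; order=5,0,1,4
step 5: discover 3; path=5>3; order=5,0,1,4,3
step 6: discover 2; path=5>3>2; order=5,0,1,4,3,2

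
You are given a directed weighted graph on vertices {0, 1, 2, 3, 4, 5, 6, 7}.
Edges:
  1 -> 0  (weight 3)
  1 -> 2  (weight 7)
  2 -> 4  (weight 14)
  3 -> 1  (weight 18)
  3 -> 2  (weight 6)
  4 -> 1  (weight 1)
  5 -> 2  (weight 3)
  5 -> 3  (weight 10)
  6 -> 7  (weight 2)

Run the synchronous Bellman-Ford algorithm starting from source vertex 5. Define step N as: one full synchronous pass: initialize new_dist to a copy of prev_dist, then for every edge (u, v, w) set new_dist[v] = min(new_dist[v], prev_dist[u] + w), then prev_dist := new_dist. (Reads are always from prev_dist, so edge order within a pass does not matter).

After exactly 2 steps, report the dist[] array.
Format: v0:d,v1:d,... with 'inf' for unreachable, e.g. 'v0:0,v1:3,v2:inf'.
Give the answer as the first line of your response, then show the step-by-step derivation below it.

v0:inf,v1:28,v2:3,v3:10,v4:17,v5:0,v6:inf,v7:inf

step 1: dist = v0:inf,v1:inf,v2:3,v3:10,v4:inf,v5:0,v6:inf,v7:inf
step 2: dist = v0:inf,v1:28,v2:3,v3:10,v4:17,v5:0,v6:inf,v7:inf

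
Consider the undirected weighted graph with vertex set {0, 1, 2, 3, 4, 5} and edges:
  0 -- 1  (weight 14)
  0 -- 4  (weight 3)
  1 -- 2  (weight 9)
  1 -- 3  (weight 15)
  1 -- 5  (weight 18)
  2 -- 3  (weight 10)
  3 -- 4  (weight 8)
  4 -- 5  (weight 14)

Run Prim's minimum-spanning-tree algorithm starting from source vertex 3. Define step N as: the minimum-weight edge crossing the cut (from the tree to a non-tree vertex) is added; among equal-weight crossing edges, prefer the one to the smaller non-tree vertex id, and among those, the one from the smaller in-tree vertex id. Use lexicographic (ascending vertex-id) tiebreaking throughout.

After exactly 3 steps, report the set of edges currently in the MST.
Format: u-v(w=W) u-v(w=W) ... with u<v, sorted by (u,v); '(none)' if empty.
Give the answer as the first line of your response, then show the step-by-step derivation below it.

0-4(w=3) 2-3(w=10) 3-4(w=8)

step 1: add edge 3-4 (w=8); MST = {3-4(w=8)}
step 2: add edge 0-4 (w=3); MST = {0-4(w=3) 3-4(w=8)}
step 3: add edge 2-3 (w=10); MST = {0-4(w=3) 2-3(w=10) 3-4(w=8)}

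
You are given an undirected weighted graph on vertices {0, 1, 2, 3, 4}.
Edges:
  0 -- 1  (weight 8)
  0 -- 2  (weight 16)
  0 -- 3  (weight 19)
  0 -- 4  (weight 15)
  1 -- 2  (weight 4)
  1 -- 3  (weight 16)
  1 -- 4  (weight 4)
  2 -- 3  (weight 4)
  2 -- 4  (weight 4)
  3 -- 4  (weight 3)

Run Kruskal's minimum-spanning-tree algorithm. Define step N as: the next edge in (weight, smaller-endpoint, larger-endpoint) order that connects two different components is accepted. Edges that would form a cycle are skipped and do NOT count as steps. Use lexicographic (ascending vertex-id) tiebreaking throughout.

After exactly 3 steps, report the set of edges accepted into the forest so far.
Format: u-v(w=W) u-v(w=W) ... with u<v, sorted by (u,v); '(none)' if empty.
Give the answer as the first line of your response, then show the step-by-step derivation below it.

1-2(w=4) 1-4(w=4) 3-4(w=3)

step 1: add edge 3-4 (w=3); MST = {3-4(w=3)}
step 2: add edge 1-2 (w=4); MST = {1-2(w=4) 3-4(w=3)}
step 3: add edge 1-4 (w=4); MST = {1-2(w=4) 1-4(w=4) 3-4(w=3)}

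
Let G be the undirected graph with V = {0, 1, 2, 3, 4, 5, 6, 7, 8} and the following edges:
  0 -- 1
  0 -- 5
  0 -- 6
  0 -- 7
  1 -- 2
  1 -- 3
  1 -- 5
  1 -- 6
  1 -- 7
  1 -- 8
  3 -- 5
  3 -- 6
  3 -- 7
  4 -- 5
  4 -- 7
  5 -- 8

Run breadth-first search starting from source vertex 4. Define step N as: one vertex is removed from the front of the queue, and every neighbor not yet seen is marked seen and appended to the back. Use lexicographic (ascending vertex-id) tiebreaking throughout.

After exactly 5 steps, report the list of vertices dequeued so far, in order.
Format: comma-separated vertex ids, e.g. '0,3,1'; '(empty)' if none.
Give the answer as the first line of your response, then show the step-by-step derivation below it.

4,5,7,0,1

step 1: dequeue 4; queue=[5,7]; order=4
step 2: dequeue 5; queue=[7,0,1,3,8]; order=4,5
step 3: dequeue 7; queue=[0,1,3,8]; order=4,5,7
step 4: dequeue 0; queue=[1,3,8,6]; order=4,5,7,0
step 5: dequeue 1; queue=[3,8,6,2]; order=4,5,7,0,1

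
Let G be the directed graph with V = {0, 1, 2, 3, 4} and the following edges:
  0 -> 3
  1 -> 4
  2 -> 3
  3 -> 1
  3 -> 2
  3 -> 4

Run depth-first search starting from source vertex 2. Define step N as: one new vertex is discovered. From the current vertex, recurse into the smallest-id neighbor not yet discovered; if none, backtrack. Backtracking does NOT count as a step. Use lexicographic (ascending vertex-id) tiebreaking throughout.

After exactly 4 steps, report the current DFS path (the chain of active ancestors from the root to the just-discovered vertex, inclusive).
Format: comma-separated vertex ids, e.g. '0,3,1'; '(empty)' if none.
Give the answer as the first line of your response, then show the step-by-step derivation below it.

2,3,1,4

step 1: discover 2; path=2; order=2
step 2: discover 3; path=2>3; order=2,3
step 3: discover 1; path=2>3>1; order=2,3,1
step 4: discover 4; path=2>3>1>4; order=2,3,1,4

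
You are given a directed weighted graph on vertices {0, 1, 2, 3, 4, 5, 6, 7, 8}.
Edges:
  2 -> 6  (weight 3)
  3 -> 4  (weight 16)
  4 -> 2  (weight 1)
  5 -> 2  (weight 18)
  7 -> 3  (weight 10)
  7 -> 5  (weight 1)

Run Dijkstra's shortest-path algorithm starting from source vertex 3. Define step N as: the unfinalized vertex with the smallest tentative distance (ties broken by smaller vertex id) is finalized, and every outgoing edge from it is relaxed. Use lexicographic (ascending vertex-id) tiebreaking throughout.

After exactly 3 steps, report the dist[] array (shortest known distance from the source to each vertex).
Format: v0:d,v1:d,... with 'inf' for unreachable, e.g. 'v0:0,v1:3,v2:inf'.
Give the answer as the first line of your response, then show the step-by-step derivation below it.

v0:inf,v1:inf,v2:17,v3:0,v4:16,v5:inf,v6:20,v7:inf,v8:inf

step 1: dist = v0:inf,v1:inf,v2:inf,v3:0,v4:16,v5:inf,v6:inf,v7:inf,v8:inf
step 2: dist = v0:inf,v1:inf,v2:17,v3:0,v4:16,v5:inf,v6:inf,v7:inf,v8:inf
step 3: dist = v0:inf,v1:inf,v2:17,v3:0,v4:16,v5:inf,v6:20,v7:inf,v8:inf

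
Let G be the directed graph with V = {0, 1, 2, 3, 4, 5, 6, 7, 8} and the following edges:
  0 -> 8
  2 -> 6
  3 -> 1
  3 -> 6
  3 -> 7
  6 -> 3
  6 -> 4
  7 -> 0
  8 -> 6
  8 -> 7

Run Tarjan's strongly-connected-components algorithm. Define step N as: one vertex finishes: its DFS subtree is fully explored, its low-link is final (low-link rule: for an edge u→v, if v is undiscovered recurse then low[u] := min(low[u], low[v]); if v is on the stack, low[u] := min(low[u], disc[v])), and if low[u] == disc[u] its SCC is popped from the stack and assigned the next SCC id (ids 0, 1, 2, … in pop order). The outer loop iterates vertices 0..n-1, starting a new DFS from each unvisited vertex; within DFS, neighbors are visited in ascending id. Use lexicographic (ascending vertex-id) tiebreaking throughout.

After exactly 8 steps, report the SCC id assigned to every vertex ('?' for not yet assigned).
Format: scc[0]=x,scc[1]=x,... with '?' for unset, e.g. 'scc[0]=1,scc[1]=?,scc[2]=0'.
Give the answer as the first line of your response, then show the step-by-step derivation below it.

scc[0]=2,scc[1]=0,scc[2]=3,scc[3]=2,scc[4]=1,scc[5]=?,scc[6]=2,scc[7]=2,scc[8]=2

step 1: low=(low[0]=0,low[1]=4,low[2]=?,low[3]=3,low[4]=?,low[5]=?,low[6]=2,low[7]=?,low[8]=1); scc=(scc[0]=?,scc[1]=0,scc[2]=?,scc[3]=?,scc[4]=?,scc[5]=?,scc[6]=?,scc[7]=?,scc[8]=?)
step 2: low=(low[0]=0,low[1]=4,low[2]=?,low[3]=2,low[4]=?,low[5]=?,low[6]=2,low[7]=0,low[8]=1); scc=(scc[0]=?,scc[1]=0,scc[2]=?,scc[3]=?,scc[4]=?,scc[5]=?,scc[6]=?,scc[7]=?,scc[8]=?)
step 3: low=(low[0]=0,low[1]=4,low[2]=?,low[3]=0,low[4]=?,low[5]=?,low[6]=2,low[7]=0,low[8]=1); scc=(scc[0]=?,scc[1]=0,scc[2]=?,scc[3]=?,scc[4]=?,scc[5]=?,scc[6]=?,scc[7]=?,scc[8]=?)
step 4: low=(low[0]=0,low[1]=4,low[2]=?,low[3]=0,low[4]=6,low[5]=?,low[6]=0,low[7]=0,low[8]=1); scc=(scc[0]=?,scc[1]=0,scc[2]=?,scc[3]=?,scc[4]=1,scc[5]=?,scc[6]=?,scc[7]=?,scc[8]=?)
step 5: low=(low[0]=0,low[1]=4,low[2]=?,low[3]=0,low[4]=6,low[5]=?,low[6]=0,low[7]=0,low[8]=1); scc=(scc[0]=?,scc[1]=0,scc[2]=?,scc[3]=?,scc[4]=1,scc[5]=?,scc[6]=?,scc[7]=?,scc[8]=?)
step 6: low=(low[0]=0,low[1]=4,low[2]=?,low[3]=0,low[4]=6,low[5]=?,low[6]=0,low[7]=0,low[8]=0); scc=(scc[0]=?,scc[1]=0,scc[2]=?,scc[3]=?,scc[4]=1,scc[5]=?,scc[6]=?,scc[7]=?,scc[8]=?)
step 7: low=(low[0]=0,low[1]=4,low[2]=?,low[3]=0,low[4]=6,low[5]=?,low[6]=0,low[7]=0,low[8]=0); scc=(scc[0]=2,scc[1]=0,scc[2]=?,scc[3]=2,scc[4]=1,scc[5]=?,scc[6]=2,scc[7]=2,scc[8]=2)
step 8: low=(low[0]=0,low[1]=4,low[2]=7,low[3]=0,low[4]=6,low[5]=?,low[6]=0,low[7]=0,low[8]=0); scc=(scc[0]=2,scc[1]=0,scc[2]=3,scc[3]=2,scc[4]=1,scc[5]=?,scc[6]=2,scc[7]=2,scc[8]=2)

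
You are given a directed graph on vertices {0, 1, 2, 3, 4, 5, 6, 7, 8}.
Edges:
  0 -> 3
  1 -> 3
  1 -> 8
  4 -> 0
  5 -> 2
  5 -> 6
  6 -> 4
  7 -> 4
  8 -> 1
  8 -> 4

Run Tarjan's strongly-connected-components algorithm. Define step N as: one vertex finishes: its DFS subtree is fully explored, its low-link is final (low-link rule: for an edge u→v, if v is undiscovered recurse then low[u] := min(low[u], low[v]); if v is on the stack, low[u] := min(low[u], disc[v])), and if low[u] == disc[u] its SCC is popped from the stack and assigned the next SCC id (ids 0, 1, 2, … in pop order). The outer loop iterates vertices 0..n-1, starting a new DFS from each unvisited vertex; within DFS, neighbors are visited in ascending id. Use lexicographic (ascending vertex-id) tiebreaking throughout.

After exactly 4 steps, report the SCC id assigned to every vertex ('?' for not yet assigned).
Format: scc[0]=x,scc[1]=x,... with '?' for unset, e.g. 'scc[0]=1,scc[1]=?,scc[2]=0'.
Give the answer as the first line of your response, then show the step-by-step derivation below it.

scc[0]=1,scc[1]=?,scc[2]=?,scc[3]=0,scc[4]=2,scc[5]=?,scc[6]=?,scc[7]=?,scc[8]=?

step 1: low=(low[0]=0,low[1]=?,low[2]=?,low[3]=1,low[4]=?,low[5]=?,low[6]=?,low[7]=?,low[8]=?); scc=(scc[0]=?,scc[1]=?,scc[2]=?,scc[3]=0,scc[4]=?,scc[5]=?,scc[6]=?,scc[7]=?,scc[8]=?)
step 2: low=(low[0]=0,low[1]=?,low[2]=?,low[3]=1,low[4]=?,low[5]=?,low[6]=?,low[7]=?,low[8]=?); scc=(scc[0]=1,scc[1]=?,scc[2]=?,scc[3]=0,scc[4]=?,scc[5]=?,scc[6]=?,scc[7]=?,scc[8]=?)
step 3: low=(low[0]=0,low[1]=2,low[2]=?,low[3]=1,low[4]=4,low[5]=?,low[6]=?,low[7]=?,low[8]=2); scc=(scc[0]=1,scc[1]=?,scc[2]=?,scc[3]=0,scc[4]=2,scc[5]=?,scc[6]=?,scc[7]=?,scc[8]=?)
step 4: low=(low[0]=0,low[1]=2,low[2]=?,low[3]=1,low[4]=4,low[5]=?,low[6]=?,low[7]=?,low[8]=2); scc=(scc[0]=1,scc[1]=?,scc[2]=?,scc[3]=0,scc[4]=2,scc[5]=?,scc[6]=?,scc[7]=?,scc[8]=?)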